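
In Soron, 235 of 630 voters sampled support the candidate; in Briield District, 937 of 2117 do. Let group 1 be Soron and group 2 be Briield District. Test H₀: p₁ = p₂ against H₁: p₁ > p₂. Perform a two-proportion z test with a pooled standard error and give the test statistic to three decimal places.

p̂₁ = 235/630 = 0.37302, p̂₂ = 937/2117 = 0.44261.
Pooled p̂ = (235+937)/(630+2117) = 1172/2747 = 0.42665.
SE = √(p̂(1−p̂)(1/n₁+1/n₂)) = √(0.42665·0.57335·0.00205967) = √(0.000503835) = 0.02245.
z = (0.37302 − 0.44261)/0.02245 = -0.06959/0.02245 = -3.100.

z = -3.100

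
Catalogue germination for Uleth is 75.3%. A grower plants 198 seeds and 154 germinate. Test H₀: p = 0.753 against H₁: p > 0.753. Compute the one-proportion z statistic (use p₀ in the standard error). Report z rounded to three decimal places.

p̂ = 154/198 ≈ 0.77778.
SE = √(p₀(1−p₀)/n) = √(0.18599/198) = 0.03065.
z = (0.77778 − 0.753)/0.03065 = 0.02478/0.03065 = 0.808.

z = 0.808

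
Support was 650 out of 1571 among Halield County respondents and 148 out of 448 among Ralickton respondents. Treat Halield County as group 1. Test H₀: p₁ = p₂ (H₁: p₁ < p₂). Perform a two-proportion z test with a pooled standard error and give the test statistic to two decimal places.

p̂₁ = 650/1571 ≈ 0.4137, p̂₂ = 148/448 ≈ 0.3304.
Pooled p̂ = (650+148)/(1571+448) = 798/2019 = 0.3952.
SE = √(0.239026 × 0.00286868) = 0.0262.
z = (0.4137 − 0.3304)/0.0262 = 0.0833/0.0262 = 3.18.

z = 3.18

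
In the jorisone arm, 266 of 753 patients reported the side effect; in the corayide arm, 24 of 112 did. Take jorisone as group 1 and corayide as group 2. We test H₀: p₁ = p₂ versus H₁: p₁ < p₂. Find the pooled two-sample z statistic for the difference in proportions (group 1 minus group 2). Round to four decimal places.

z = 2.9067

p̂₁ = 266/753 = 0.353254, p̂₂ = 24/112 = 0.214286.
Pooled p̂ = (266+24)/(753+112) = 290/865 = 0.335260.
SE = √(p̂(1−p̂)(1/n₁+1/n₂)) = √(0.335260·0.664740·0.0102566) = √(0.00228579) = 0.047810.
z = (0.353254 − 0.214286)/0.047810 = 0.138968/0.047810 = 2.9067.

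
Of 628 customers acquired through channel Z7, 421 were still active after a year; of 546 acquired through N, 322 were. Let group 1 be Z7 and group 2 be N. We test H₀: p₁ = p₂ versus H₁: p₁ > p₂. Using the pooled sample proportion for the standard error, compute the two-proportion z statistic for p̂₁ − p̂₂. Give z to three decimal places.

p̂₁ = 421/628 ≈ 0.670382, p̂₂ = 322/546 ≈ 0.589744.
Pooled p̂ = (421+322)/(628+546) = 743/1174 = 0.632879.
SE = √(0.232343 × 0.00342386) = 0.028205.
z = (0.670382 − 0.589744)/0.028205 = 0.080638/0.028205 = 2.859.
p-value = P(Z > 2.859) ≈ 0.0021.

z = 2.859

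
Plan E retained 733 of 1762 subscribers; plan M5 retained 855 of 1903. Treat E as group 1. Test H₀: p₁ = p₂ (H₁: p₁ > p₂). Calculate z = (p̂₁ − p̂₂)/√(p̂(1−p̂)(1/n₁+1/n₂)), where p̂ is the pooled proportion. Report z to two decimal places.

p̂₁ = 733/1762 = 0.4160, p̂₂ = 855/1903 = 0.4493.
Pooled p̂ = (733+855)/(1762+1903) = 1588/3665 = 0.4333.
SE = √(0.245549 × 0.00109302) = 0.0164.
z = (0.4160 − 0.4493)/0.0164 = -0.0333/0.0164 = -2.03.

z = -2.03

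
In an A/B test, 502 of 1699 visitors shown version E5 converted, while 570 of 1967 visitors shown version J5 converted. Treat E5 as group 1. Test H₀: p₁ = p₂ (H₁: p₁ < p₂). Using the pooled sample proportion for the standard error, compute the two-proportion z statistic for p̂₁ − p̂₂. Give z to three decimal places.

z = 0.377

p̂₁ = 502/1699 = 0.295468, p̂₂ = 570/1967 = 0.289781.
Pooled p̂ = (502+570)/(1699+1967) = 1072/3666 = 0.292417.
SE = √(0.206909 × 0.00109697) = 0.015066.
z = (0.295468 − 0.289781)/0.015066 = 0.005687/0.015066 = 0.377.
p-value = P(Z < 0.377) ≈ 0.6471.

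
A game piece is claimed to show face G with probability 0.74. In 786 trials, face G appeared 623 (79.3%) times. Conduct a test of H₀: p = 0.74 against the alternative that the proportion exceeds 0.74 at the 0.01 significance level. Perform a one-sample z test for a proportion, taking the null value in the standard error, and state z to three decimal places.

z = 3.363

p̂ = 623/786 ≈ 0.792621.
Under H₀, SE = √(0.74·0.26/786) = √(0.000244784) = 0.015646.
z = (0.792621 − 0.74)/0.015646 = 0.052621/0.015646 = 3.363.
p-value = P(Z > 3.363) ≈ 0.0004. With α = 0.01, reject H₀.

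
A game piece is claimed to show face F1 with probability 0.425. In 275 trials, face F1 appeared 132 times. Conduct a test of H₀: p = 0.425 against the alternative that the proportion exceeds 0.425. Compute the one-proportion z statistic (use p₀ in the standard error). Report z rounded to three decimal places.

p̂ = 132/275 = 0.48000.
SE = √(p₀(1−p₀)/n) = √(0.24437/275) = 0.02981.
z = (0.48000 − 0.425)/0.02981 = 0.05500/0.02981 = 1.845.

z = 1.845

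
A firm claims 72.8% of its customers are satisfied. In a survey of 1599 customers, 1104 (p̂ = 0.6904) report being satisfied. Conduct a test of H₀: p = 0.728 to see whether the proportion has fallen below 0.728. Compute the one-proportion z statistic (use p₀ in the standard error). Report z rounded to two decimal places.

z = -3.38

p̂ = 1104/1599 = 0.69043.
SE = √(p₀(1−p₀)/n) = √(0.19802/1599) = 0.01113.
z = (0.69043 − 0.728)/0.01113 = -0.03757/0.01113 = -3.38.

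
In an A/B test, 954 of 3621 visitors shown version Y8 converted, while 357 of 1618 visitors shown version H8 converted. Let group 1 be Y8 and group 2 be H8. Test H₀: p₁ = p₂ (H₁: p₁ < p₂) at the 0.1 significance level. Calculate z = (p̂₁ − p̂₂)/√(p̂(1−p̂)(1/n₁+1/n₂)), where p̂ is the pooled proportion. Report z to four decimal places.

p̂₁ = 954/3621 = 0.2634631, p̂₂ = 357/1618 = 0.2206428.
Pooled p̂ = (954+357)/(3621+1618) = 1311/5239 = 0.2502386.
SE = √(p̂(1−p̂)(1/n₁+1/n₂)) = √(0.2502386·0.7497614·0.000894214) = √(0.000167772) = 0.0129527.
z = (0.2634631 − 0.2206428)/0.0129527 = 0.0428203/0.0129527 = 3.3059.
p-value = P(Z < 3.306) ≈ 0.9995; since p > α = 0.1, fail to reject H₀.

z = 3.3059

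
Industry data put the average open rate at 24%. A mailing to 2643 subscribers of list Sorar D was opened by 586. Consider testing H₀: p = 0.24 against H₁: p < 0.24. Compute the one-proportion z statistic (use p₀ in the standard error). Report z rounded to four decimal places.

p̂ = 586/2643 ≈ 0.2217177.
Under H₀, SE = √(0.24·0.76/2643) = √(6.90125e-05) = 0.0083074.
z = (0.2217177 − 0.24)/0.0083074 = -0.0182823/0.0083074 = -2.2007.

z = -2.2007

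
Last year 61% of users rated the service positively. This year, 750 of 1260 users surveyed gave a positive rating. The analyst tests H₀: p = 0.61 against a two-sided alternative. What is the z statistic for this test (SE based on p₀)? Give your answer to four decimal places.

z = -1.0743

p̂ = 750/1260 ≈ 0.595238.
Standard error under H₀: √(0.61×0.39/1260) = 0.013741.
z = (0.595238 − 0.61)/0.013741 = -0.014762/0.013741 = -1.0743.
Two-sided p-value ≈ 2·Φ(−1.074) = 0.2827.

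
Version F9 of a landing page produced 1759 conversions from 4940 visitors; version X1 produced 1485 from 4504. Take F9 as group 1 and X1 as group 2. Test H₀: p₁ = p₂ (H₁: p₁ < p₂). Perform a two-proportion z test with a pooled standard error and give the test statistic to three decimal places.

p̂₁ = 1759/4940 ≈ 0.35607, p̂₂ = 1485/4504 ≈ 0.32971.
Pooled p̂ = (1759+1485)/(4940+4504) = 3244/9444 = 0.34350.
SE = √(p̂(1−p̂)(1/n₁+1/n₂)) = √(0.34350·0.65650·0.000424454) = √(9.57175e-05) = 0.00978.
z = (0.35607 − 0.32971)/0.00978 = 0.02636/0.00978 = 2.695.
p-value = P(Z < 2.695) ≈ 0.9965.

z = 2.695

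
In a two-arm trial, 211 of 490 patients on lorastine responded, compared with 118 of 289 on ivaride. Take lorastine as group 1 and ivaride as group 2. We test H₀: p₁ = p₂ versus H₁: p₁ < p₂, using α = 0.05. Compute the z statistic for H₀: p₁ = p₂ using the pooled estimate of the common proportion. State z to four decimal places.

z = 0.6089

p̂₁ = 211/490 = 0.430612, p̂₂ = 118/289 = 0.408304.
Pooled p̂ = (211+118)/(490+289) = 329/779 = 0.422336.
SE = √(0.243968 × 0.00550102) = 0.036634.
z = (0.430612 − 0.408304)/0.036634 = 0.022308/0.036634 = 0.6089.
p-value = P(Z < 0.609) ≈ 0.7287. With α = 0.05, fail to reject H₀.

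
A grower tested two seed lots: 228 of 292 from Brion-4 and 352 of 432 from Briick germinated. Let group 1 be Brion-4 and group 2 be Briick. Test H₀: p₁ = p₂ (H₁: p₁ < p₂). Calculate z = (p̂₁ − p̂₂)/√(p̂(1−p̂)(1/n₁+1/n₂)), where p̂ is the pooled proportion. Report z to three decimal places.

z = -1.124

p̂₁ = 228/292 = 0.78082, p̂₂ = 352/432 = 0.81481.
Pooled p̂ = (228+352)/(292+432) = 580/724 = 0.80110.
SE = √(p̂(1−p̂)(1/n₁+1/n₂)) = √(0.80110·0.19890·0.00573947) = √(0.000914503) = 0.03024.
z = (0.78082 − 0.81481)/0.03024 = -0.03399/0.03024 = -1.124.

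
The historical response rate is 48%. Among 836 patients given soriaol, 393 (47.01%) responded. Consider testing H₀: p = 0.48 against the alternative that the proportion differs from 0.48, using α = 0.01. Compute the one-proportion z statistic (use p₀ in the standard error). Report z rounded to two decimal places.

z = -0.57

p̂ = 393/836 ≈ 0.4701.
Standard error under H₀: √(0.48×0.52/836) = 0.0173.
z = (0.4701 − 0.48)/0.0173 = -0.0099/0.0173 = -0.57.
Two-sided p-value ≈ 2·Φ(−0.573) = 0.5665, so at α = 0.01 we fail to reject H₀.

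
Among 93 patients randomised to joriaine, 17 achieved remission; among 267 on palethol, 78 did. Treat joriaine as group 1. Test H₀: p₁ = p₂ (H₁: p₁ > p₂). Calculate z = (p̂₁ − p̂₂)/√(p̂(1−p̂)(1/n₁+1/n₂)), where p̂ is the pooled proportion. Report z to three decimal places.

p̂₁ = 17/93 ≈ 0.18280, p̂₂ = 78/267 ≈ 0.29213.
Pooled p̂ = (17+78)/(93+267) = 95/360 = 0.26389.
SE = √(0.194252 × 0.014498) = 0.05307.
z = (0.18280 − 0.29213)/0.05307 = -0.10933/0.05307 = -2.060.
p-value = P(Z > -2.060) ≈ 0.9803.

z = -2.060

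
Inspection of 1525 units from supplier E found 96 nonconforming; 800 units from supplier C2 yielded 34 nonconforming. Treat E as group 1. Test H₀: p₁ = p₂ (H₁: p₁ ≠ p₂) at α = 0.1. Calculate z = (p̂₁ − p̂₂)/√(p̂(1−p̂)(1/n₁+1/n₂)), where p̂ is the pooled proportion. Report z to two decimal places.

z = 2.04

p̂₁ = 96/1525 = 0.06295, p̂₂ = 34/800 = 0.04250.
Pooled p̂ = (96+34)/(1525+800) = 130/2325 = 0.05591.
SE = √(p̂(1−p̂)(1/n₁+1/n₂)) = √(0.05591·0.94409·0.00190574) = √(0.000100599) = 0.01003.
z = (0.06295 − 0.04250)/0.01003 = 0.02045/0.01003 = 2.04.
Two-sided p-value ≈ 2·Φ(−2.039) = 0.0415. With α = 0.1, reject H₀.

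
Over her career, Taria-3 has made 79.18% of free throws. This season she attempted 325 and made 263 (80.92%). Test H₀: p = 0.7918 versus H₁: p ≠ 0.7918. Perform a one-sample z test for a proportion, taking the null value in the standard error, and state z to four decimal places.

z = 0.7739

p̂ = 263/325 = 0.8092308.
Standard error under H₀: √(0.7918×0.2082/325) = 0.0225220.
z = (0.8092308 − 0.7918)/0.0225220 = 0.0174308/0.0225220 = 0.7739.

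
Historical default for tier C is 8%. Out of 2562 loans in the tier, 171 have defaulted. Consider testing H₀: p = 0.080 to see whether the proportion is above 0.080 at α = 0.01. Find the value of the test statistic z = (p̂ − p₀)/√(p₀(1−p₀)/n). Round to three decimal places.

p̂ = 171/2562 = 0.066745.
Under H₀, SE = √(0.08·0.92/2562) = √(2.87276e-05) = 0.005360.
z = (0.066745 − 0.08)/0.005360 = -0.013255/0.005360 = -2.473.
p-value = P(Z > -2.473) ≈ 0.9933, so at α = 0.01 we fail to reject H₀.

z = -2.473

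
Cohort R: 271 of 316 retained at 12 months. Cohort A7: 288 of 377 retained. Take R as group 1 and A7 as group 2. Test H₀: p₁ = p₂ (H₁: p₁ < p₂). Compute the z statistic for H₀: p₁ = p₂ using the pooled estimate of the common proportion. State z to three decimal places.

z = 3.110

p̂₁ = 271/316 ≈ 0.85759, p̂₂ = 288/377 ≈ 0.76393.
Pooled p̂ = (271+288)/(316+377) = 559/693 = 0.80664.
SE = √(p̂(1−p̂)(1/n₁+1/n₂)) = √(0.80664·0.19336·0.00581708) = √(0.000907308) = 0.03012.
z = (0.85759 − 0.76393)/0.03012 = 0.09366/0.03012 = 3.110.
p-value = P(Z < 3.110) ≈ 0.9991.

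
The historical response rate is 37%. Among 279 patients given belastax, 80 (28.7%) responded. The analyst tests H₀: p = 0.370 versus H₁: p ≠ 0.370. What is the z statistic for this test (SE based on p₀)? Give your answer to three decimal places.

p̂ = 80/279 = 0.28674.
Under H₀, SE = √(0.37·0.63/279) = √(0.000835484) = 0.02890.
z = (0.28674 − 0.37)/0.02890 = -0.08326/0.02890 = -2.881.

z = -2.881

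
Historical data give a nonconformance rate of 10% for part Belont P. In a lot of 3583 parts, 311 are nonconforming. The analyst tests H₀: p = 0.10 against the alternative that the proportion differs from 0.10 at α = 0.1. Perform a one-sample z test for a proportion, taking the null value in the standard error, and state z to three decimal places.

z = -2.634

p̂ = 311/3583 = 0.086799.
Under H₀, SE = √(0.1·0.9/3583) = √(2.51186e-05) = 0.005012.
z = (0.086799 − 0.1)/0.005012 = -0.013201/0.005012 = -2.634.
p-value = 2·P(Z > 2.634) ≈ 0.0084. With α = 0.1, reject H₀.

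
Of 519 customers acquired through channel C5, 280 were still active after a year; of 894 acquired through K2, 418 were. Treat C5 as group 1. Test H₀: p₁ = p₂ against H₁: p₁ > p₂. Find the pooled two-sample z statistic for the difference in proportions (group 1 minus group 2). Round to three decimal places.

z = 2.607

p̂₁ = 280/519 ≈ 0.53950, p̂₂ = 418/894 ≈ 0.46756.
Pooled p̂ = (280+418)/(519+894) = 698/1413 = 0.49398.
SE = √(0.249964 × 0.00304535) = 0.02759.
z = (0.53950 − 0.46756)/0.02759 = 0.07194/0.02759 = 2.607.
p-value = P(Z > 2.607) ≈ 0.0046.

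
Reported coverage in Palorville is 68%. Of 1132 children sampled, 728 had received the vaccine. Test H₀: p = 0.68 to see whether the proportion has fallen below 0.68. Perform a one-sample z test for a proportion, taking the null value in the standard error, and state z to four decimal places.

p̂ = 728/1132 ≈ 0.6431095.
Under H₀, SE = √(0.68·0.32/1132) = √(0.000192226) = 0.0138646.
z = (0.6431095 − 0.68)/0.0138646 = -0.0368905/0.0138646 = -2.6608.

z = -2.6608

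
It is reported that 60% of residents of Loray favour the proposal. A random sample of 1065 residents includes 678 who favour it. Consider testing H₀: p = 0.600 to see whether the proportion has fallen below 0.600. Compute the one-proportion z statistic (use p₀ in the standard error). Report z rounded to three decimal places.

p̂ = 678/1065 ≈ 0.636620.
Under H₀, SE = √(0.6·0.4/1065) = √(0.000225352) = 0.015012.
z = (0.636620 − 0.6)/0.015012 = 0.036620/0.015012 = 2.439.
p-value = P(Z < 2.439) ≈ 0.9926.

z = 2.439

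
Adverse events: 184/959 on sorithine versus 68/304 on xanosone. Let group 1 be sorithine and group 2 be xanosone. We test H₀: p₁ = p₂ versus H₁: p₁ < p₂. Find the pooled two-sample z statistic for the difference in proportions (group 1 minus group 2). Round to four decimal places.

z = -1.2096

p̂₁ = 184/959 = 0.191867, p̂₂ = 68/304 = 0.223684.
Pooled p̂ = (184+68)/(959+304) = 252/1263 = 0.199525.
SE = √(p̂(1−p̂)(1/n₁+1/n₂)) = √(0.199525·0.800475·0.00433223) = √(0.00069192) = 0.026304.
z = (0.191867 − 0.223684)/0.026304 = -0.031817/0.026304 = -1.2096.
p-value = P(Z < -1.210) ≈ 0.1132.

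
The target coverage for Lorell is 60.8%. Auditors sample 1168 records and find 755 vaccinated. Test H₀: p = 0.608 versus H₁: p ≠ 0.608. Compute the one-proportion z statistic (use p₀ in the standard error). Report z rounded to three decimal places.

p̂ = 755/1168 = 0.646404.
Standard error under H₀: √(0.608×0.392/1168) = 0.014285.
z = (0.646404 − 0.608)/0.014285 = 0.038404/0.014285 = 2.688.
Two-sided p-value ≈ 2·Φ(−2.688) = 0.0072.

z = 2.688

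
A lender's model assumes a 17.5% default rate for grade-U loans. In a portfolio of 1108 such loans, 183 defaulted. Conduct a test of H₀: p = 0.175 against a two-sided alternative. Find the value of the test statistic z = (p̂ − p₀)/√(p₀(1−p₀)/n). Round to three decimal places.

p̂ = 183/1108 ≈ 0.16516.
SE = √(p₀(1−p₀)/n) = √(0.14437/1108) = 0.01142.
z = (0.16516 − 0.175)/0.01142 = -0.00984/0.01142 = -0.862.
Two-sided p-value ≈ 2·Φ(−0.862) = 0.3888.

z = -0.862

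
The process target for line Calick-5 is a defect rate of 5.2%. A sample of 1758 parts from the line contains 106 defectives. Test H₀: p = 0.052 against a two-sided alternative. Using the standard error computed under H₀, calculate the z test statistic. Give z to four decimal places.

z = 1.5666

p̂ = 106/1758 = 0.0602958.
Under H₀, SE = √(0.052·0.948/1758) = √(2.8041e-05) = 0.0052954.
z = (0.0602958 − 0.052)/0.0052954 = 0.0082958/0.0052954 = 1.5666.
Two-sided p-value ≈ 2·Φ(−1.567) = 0.1172.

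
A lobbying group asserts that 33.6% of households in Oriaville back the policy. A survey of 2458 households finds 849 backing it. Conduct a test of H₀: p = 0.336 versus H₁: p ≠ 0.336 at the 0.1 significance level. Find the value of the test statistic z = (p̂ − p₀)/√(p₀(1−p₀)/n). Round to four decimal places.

p̂ = 849/2458 = 0.34540277.
SE = √(p₀(1−p₀)/n) = √(0.2231/2458) = 0.00952714.
z = (0.34540277 − 0.336)/0.00952714 = 0.00940277/0.00952714 = 0.9869.
p-value = 2·P(Z > 0.987) ≈ 0.3237; since p > α = 0.1, fail to reject H₀.

z = 0.9869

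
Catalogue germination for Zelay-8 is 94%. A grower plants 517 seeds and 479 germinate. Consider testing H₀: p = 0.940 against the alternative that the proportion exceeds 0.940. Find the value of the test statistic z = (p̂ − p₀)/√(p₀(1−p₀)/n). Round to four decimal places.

z = -1.2926

p̂ = 479/517 = 0.926499.
Under H₀, SE = √(0.94·0.06/517) = √(0.000109091) = 0.010445.
z = (0.926499 − 0.94)/0.010445 = -0.013501/0.010445 = -1.2926.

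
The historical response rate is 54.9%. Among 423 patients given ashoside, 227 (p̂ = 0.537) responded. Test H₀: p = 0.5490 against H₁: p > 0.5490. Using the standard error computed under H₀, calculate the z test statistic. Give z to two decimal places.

z = -0.51

p̂ = 227/423 ≈ 0.5366.
Standard error under H₀: √(0.549×0.451/423) = 0.0242.
z = (0.5366 − 0.549)/0.0242 = -0.0124/0.0242 = -0.51.
p-value = P(Z > -0.511) ≈ 0.6952.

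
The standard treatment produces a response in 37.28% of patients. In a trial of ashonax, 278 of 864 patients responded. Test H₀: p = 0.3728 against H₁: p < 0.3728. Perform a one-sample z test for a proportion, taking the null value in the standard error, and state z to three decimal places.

z = -3.103

p̂ = 278/864 ≈ 0.32176.
SE = √(p₀(1−p₀)/n) = √(0.23382/864) = 0.01645.
z = (0.32176 − 0.3728)/0.01645 = -0.05104/0.01645 = -3.103.
p-value = P(Z < -3.103) ≈ 0.0010.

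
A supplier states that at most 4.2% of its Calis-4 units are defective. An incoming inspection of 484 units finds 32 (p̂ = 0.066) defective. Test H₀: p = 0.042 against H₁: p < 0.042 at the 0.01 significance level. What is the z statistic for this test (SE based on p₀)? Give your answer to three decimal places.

p̂ = 32/484 = 0.06612.
Standard error under H₀: √(0.042×0.958/484) = 0.00912.
z = (0.06612 − 0.042)/0.00912 = 0.02412/0.00912 = 2.645.
p-value = P(Z < 2.645) ≈ 0.9959; since p > α = 0.01, fail to reject H₀.

z = 2.645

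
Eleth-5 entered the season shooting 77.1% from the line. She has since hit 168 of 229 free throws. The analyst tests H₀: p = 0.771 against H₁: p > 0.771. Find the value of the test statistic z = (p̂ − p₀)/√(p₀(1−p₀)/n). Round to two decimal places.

z = -1.35

p̂ = 168/229 ≈ 0.7336.
SE = √(p₀(1−p₀)/n) = √(0.17656/229) = 0.0278.
z = (0.7336 − 0.771)/0.0278 = -0.0374/0.0278 = -1.35.
p-value = P(Z > -1.346) ≈ 0.9109.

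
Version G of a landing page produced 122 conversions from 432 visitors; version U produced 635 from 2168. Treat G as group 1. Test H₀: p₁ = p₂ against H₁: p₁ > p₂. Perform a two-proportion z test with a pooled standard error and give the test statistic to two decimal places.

z = -0.44

p̂₁ = 122/432 ≈ 0.2824, p̂₂ = 635/2168 ≈ 0.2929.
Pooled p̂ = (122+635)/(432+2168) = 757/2600 = 0.2912.
SE = √(0.206383 × 0.00277607) = 0.0239.
z = (0.2824 − 0.2929)/0.0239 = -0.0105/0.0239 = -0.44.
p-value = P(Z > -0.438) ≈ 0.6694.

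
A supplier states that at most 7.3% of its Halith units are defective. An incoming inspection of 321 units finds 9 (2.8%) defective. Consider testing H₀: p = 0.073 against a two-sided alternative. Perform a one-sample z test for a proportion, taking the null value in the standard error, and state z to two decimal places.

p̂ = 9/321 = 0.0280.
SE = √(p₀(1−p₀)/n) = √(0.067671/321) = 0.0145.
z = (0.0280 − 0.073)/0.0145 = -0.0450/0.0145 = -3.10.

z = -3.10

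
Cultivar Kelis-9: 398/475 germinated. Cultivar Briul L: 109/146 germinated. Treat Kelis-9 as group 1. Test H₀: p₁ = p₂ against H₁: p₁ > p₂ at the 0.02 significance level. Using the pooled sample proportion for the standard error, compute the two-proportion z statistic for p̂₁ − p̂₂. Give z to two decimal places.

z = 2.49

p̂₁ = 398/475 = 0.8379, p̂₂ = 109/146 = 0.7466.
Pooled p̂ = (398+109)/(475+146) = 507/621 = 0.8164.
SE = √(0.149875 × 0.00895458) = 0.0366.
z = (0.8379 − 0.7466)/0.0366 = 0.0913/0.0366 = 2.49.
p-value = P(Z > 2.493) ≈ 0.0063. With α = 0.02, reject H₀.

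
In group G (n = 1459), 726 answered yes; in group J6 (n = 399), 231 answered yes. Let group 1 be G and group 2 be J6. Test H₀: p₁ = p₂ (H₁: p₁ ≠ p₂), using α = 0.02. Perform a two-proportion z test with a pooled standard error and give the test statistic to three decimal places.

z = -2.881

p̂₁ = 726/1459 ≈ 0.497601, p̂₂ = 231/399 ≈ 0.578947.
Pooled p̂ = (726+231)/(1459+399) = 957/1858 = 0.515070.
SE = √(0.249773 × 0.00319167) = 0.028235.
z = (0.497601 − 0.578947)/0.028235 = -0.081346/0.028235 = -2.881.
p-value = 2·P(Z > 2.881) ≈ 0.0040; since p < α = 0.02, reject H₀.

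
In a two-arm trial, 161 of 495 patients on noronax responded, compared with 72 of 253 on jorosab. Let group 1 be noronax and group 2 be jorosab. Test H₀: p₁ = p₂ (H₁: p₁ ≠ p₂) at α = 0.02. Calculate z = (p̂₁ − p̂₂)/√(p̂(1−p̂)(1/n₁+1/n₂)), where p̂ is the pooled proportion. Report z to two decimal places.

z = 1.14

p̂₁ = 161/495 = 0.3253, p̂₂ = 72/253 = 0.2846.
Pooled p̂ = (161+72)/(495+253) = 233/748 = 0.3115.
SE = √(0.214467 × 0.00597277) = 0.0358.
z = (0.3253 − 0.2846)/0.0358 = 0.0407/0.0358 = 1.14.
p-value = 2·P(Z > 1.136) ≈ 0.2558, so at α = 0.02 we fail to reject H₀.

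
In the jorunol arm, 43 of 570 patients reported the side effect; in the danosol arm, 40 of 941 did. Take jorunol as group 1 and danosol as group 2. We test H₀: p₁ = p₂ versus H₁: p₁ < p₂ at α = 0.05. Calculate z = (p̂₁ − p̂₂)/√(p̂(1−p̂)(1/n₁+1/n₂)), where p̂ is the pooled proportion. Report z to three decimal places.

z = 2.723

p̂₁ = 43/570 ≈ 0.075439, p̂₂ = 40/941 ≈ 0.042508.
Pooled p̂ = (43+40)/(570+941) = 83/1511 = 0.054931.
SE = √(p̂(1−p̂)(1/n₁+1/n₂)) = √(0.054931·0.945069·0.00281709) = √(0.000146244) = 0.012093.
z = (0.075439 − 0.042508)/0.012093 = 0.032931/0.012093 = 2.723.
p-value = P(Z < 2.723) ≈ 0.9968, so at α = 0.05 we fail to reject H₀.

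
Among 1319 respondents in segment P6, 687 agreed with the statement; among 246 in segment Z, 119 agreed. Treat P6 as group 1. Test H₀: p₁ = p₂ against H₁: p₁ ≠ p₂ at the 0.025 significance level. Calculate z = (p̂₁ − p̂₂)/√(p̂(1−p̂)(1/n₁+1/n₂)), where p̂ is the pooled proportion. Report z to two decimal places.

p̂₁ = 687/1319 ≈ 0.5208, p̂₂ = 119/246 ≈ 0.4837.
Pooled p̂ = (687+119)/(1319+246) = 806/1565 = 0.5150.
SE = √(p̂(1−p̂)(1/n₁+1/n₂)) = √(0.5150·0.4850·0.00482319) = √(0.00120471) = 0.0347.
z = (0.5208 − 0.4837)/0.0347 = 0.0371/0.0347 = 1.07.
p-value = 2·P(Z > 1.069) ≈ 0.2850; since p > α = 0.025, fail to reject H₀.

z = 1.07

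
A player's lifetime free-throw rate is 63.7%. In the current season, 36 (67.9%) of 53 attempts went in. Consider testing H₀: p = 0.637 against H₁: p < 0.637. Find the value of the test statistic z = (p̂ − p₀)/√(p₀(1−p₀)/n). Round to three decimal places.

p̂ = 36/53 ≈ 0.67925.
Under H₀, SE = √(0.637·0.363/53) = √(0.00436285) = 0.06605.
z = (0.67925 − 0.637)/0.06605 = 0.04225/0.06605 = 0.640.
p-value = P(Z < 0.640) ≈ 0.7388.

z = 0.640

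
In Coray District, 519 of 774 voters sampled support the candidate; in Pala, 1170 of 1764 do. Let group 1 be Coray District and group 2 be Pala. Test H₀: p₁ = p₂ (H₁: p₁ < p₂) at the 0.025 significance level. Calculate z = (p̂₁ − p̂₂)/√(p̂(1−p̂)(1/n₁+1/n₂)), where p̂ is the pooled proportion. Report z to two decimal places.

p̂₁ = 519/774 = 0.67054, p̂₂ = 1170/1764 = 0.66327.
Pooled p̂ = (519+1170)/(774+1764) = 1689/2538 = 0.66548.
SE = √(p̂(1−p̂)(1/n₁+1/n₂)) = √(0.66548·0.33452·0.00185888) = √(0.000413815) = 0.02034.
z = (0.67054 − 0.66327)/0.02034 = 0.00727/0.02034 = 0.36.
p-value = P(Z < 0.358) ≈ 0.6397; since p > α = 0.025, fail to reject H₀.

z = 0.36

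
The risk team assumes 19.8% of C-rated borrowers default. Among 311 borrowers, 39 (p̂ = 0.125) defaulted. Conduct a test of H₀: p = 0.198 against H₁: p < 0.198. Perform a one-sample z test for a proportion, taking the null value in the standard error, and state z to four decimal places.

z = -3.2128

p̂ = 39/311 ≈ 0.1254019.
Standard error under H₀: √(0.198×0.802/311) = 0.0225964.
z = (0.1254019 − 0.198)/0.0225964 = -0.0725981/0.0225964 = -3.2128.
p-value = P(Z < -3.213) ≈ 0.0007.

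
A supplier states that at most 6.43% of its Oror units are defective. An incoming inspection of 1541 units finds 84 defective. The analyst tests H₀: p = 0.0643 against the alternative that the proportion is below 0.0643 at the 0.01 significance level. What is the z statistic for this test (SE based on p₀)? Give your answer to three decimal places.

z = -1.567

p̂ = 84/1541 = 0.054510.
Under H₀, SE = √(0.0643·0.9357/1541) = √(3.90432e-05) = 0.006248.
z = (0.054510 − 0.0643)/0.006248 = -0.009790/0.006248 = -1.567.
p-value = P(Z < -1.567) ≈ 0.0586, so at α = 0.01 we fail to reject H₀.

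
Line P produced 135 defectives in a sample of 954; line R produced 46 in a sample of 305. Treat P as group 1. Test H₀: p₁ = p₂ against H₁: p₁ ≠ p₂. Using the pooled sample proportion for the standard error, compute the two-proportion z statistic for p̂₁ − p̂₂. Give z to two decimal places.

z = -0.40

p̂₁ = 135/954 ≈ 0.1415, p̂₂ = 46/305 ≈ 0.1508.
Pooled p̂ = (135+46)/(954+305) = 181/1259 = 0.1438.
SE = √(0.123097 × 0.00432691) = 0.0231.
z = (0.1415 − 0.1508)/0.0231 = -0.0093/0.0231 = -0.40.
p-value = 2·P(Z > 0.403) ≈ 0.6866.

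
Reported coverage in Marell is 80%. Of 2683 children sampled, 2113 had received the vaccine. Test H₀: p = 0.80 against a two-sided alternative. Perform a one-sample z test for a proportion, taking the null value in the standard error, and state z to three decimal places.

z = -1.612

p̂ = 2113/2683 = 0.787551.
Under H₀, SE = √(0.8·0.2/2683) = √(5.96347e-05) = 0.007722.
z = (0.787551 − 0.8)/0.007722 = -0.012449/0.007722 = -1.612.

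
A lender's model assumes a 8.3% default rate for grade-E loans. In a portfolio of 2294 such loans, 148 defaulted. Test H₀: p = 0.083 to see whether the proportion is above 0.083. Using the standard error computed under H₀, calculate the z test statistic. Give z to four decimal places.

z = -3.2090

p̂ = 148/2294 = 0.064516.
Under H₀, SE = √(0.083·0.917/2294) = √(3.31783e-05) = 0.005760.
z = (0.064516 − 0.083)/0.005760 = -0.018484/0.005760 = -3.2090.
p-value = P(Z > -3.209) ≈ 0.9993.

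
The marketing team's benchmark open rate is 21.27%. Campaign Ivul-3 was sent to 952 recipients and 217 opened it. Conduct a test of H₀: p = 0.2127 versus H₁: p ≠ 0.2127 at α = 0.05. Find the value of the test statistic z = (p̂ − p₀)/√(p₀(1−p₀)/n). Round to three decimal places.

p̂ = 217/952 ≈ 0.22794.
Under H₀, SE = √(0.2127·0.7873/952) = √(0.000175902) = 0.01326.
z = (0.22794 − 0.2127)/0.01326 = 0.01524/0.01326 = 1.149.
p-value = 2·P(Z > 1.149) ≈ 0.2505, so at α = 0.05 we fail to reject H₀.

z = 1.149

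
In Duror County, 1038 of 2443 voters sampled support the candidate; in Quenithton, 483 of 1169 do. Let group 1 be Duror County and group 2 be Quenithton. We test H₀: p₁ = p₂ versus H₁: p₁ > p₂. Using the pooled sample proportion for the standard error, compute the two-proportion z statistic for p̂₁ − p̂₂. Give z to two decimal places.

z = 0.67

p̂₁ = 1038/2443 ≈ 0.42489, p̂₂ = 483/1169 ≈ 0.41317.
Pooled p̂ = (1038+483)/(2443+1169) = 1521/3612 = 0.42110.
SE = √(0.243774 × 0.00126476) = 0.01756.
z = (0.42489 − 0.41317)/0.01756 = 0.01172/0.01756 = 0.67.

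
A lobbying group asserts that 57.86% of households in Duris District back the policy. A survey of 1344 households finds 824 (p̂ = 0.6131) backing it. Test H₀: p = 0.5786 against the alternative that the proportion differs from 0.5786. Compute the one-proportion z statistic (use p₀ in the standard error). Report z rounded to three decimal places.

p̂ = 824/1344 ≈ 0.61310.
Under H₀, SE = √(0.5786·0.4214/1344) = √(0.000181415) = 0.01347.
z = (0.61310 − 0.5786)/0.01347 = 0.03450/0.01347 = 2.561.

z = 2.561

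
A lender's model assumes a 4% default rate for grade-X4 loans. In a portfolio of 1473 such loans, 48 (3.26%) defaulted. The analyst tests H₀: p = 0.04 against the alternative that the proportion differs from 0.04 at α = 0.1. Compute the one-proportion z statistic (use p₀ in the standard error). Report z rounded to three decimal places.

p̂ = 48/1473 = 0.032587.
SE = √(p₀(1−p₀)/n) = √(0.0384/1473) = 0.005106.
z = (0.032587 − 0.04)/0.005106 = -0.007413/0.005106 = -1.452.
Two-sided p-value ≈ 2·Φ(−1.452) = 0.1465; since p > α = 0.1, fail to reject H₀.

z = -1.452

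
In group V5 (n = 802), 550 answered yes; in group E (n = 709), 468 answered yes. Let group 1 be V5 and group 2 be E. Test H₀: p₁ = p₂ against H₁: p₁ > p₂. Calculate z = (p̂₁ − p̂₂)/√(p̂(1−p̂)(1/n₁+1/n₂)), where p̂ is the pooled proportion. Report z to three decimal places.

p̂₁ = 550/802 = 0.685786, p̂₂ = 468/709 = 0.660085.
Pooled p̂ = (550+468)/(802+709) = 1018/1511 = 0.673726.
SE = √(0.219819 × 0.00265732) = 0.024169.
z = (0.685786 − 0.660085)/0.024169 = 0.025701/0.024169 = 1.063.

z = 1.063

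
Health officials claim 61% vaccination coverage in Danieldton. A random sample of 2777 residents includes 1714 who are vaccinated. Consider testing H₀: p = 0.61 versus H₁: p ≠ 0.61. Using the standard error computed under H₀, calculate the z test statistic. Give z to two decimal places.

z = 0.78

p̂ = 1714/2777 ≈ 0.61721.
Under H₀, SE = √(0.61·0.39/2777) = √(8.5668e-05) = 0.00926.
z = (0.61721 − 0.61)/0.00926 = 0.00721/0.00926 = 0.78.
Two-sided p-value ≈ 2·Φ(−0.779) = 0.4358.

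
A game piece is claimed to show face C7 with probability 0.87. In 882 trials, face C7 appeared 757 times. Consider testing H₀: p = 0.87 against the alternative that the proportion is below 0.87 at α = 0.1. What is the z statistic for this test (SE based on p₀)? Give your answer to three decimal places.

z = -1.035

p̂ = 757/882 = 0.85828.
Under H₀, SE = √(0.87·0.13/882) = √(0.000128231) = 0.01132.
z = (0.85828 − 0.87)/0.01132 = -0.01172/0.01132 = -1.035.
p-value = P(Z < -1.035) ≈ 0.1503, so at α = 0.1 we fail to reject H₀.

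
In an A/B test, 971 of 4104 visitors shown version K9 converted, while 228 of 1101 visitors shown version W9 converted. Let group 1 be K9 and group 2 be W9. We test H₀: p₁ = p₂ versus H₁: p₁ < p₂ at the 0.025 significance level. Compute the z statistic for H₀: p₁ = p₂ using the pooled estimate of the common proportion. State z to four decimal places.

z = 2.0652

p̂₁ = 971/4104 = 0.236598, p̂₂ = 228/1101 = 0.207084.
Pooled p̂ = (971+228)/(4104+1101) = 1199/5205 = 0.230355.
SE = √(0.177292 × 0.00115193) = 0.014291.
z = (0.236598 − 0.207084)/0.014291 = 0.029514/0.014291 = 2.0652.
p-value = P(Z < 2.065) ≈ 0.9805, so at α = 0.025 we fail to reject H₀.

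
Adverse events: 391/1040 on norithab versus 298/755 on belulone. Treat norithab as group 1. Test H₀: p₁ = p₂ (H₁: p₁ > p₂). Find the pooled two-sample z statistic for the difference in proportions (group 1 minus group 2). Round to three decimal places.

p̂₁ = 391/1040 ≈ 0.37596, p̂₂ = 298/755 ≈ 0.39470.
Pooled p̂ = (391+298)/(1040+755) = 689/1795 = 0.38384.
SE = √(0.236508 × 0.00228604) = 0.02325.
z = (0.37596 − 0.39470)/0.02325 = -0.01874/0.02325 = -0.806.
p-value = P(Z > -0.806) ≈ 0.7899.

z = -0.806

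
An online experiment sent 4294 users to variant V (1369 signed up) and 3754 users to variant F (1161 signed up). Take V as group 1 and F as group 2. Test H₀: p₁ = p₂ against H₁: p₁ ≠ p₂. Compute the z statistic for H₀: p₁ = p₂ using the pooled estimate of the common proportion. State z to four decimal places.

z = 0.9203

p̂₁ = 1369/4294 ≈ 0.318817, p̂₂ = 1161/3754 ≈ 0.309270.
Pooled p̂ = (1369+1161)/(4294+3754) = 2530/8048 = 0.314364.
SE = √(p̂(1−p̂)(1/n₁+1/n₂)) = √(0.314364·0.685636·0.000499266) = √(0.000107611) = 0.010374.
z = (0.318817 − 0.309270)/0.010374 = 0.009547/0.010374 = 0.9203.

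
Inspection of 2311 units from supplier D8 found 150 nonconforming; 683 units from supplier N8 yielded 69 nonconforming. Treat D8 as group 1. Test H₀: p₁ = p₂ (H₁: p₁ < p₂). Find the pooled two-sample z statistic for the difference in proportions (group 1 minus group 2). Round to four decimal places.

p̂₁ = 150/2311 = 0.064907, p̂₂ = 69/683 = 0.101025.
Pooled p̂ = (150+69)/(2311+683) = 219/2994 = 0.073146.
SE = √(0.0677959 × 0.00189684) = 0.011340.
z = (0.064907 − 0.101025)/0.011340 = -0.036118/0.011340 = -3.1850.

z = -3.1850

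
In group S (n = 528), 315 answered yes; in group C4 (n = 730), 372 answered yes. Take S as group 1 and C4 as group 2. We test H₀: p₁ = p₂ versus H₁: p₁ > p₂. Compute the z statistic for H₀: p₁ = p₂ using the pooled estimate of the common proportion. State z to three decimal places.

z = 3.059

p̂₁ = 315/528 ≈ 0.59659, p̂₂ = 372/730 ≈ 0.50959.
Pooled p̂ = (315+372)/(528+730) = 687/1258 = 0.54610.
SE = √(p̂(1−p̂)(1/n₁+1/n₂)) = √(0.54610·0.45390·0.0032638) = √(0.000809013) = 0.02844.
z = (0.59659 − 0.50959)/0.02844 = 0.08700/0.02844 = 3.059.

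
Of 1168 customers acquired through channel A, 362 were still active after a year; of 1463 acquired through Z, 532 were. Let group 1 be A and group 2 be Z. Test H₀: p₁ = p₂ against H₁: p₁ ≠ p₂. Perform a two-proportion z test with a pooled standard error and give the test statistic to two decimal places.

p̂₁ = 362/1168 = 0.3099, p̂₂ = 532/1463 = 0.3636.
Pooled p̂ = (362+532)/(1168+1463) = 894/2631 = 0.3398.
SE = √(p̂(1−p̂)(1/n₁+1/n₂)) = √(0.3398·0.6602·0.00153969) = √(0.000345406) = 0.0186.
z = (0.3099 − 0.3636)/0.0186 = -0.0537/0.0186 = -2.89.

z = -2.89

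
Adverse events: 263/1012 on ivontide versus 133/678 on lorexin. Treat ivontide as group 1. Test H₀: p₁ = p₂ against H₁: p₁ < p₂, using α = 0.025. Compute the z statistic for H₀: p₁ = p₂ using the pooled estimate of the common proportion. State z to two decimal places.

p̂₁ = 263/1012 = 0.2599, p̂₂ = 133/678 = 0.1962.
Pooled p̂ = (263+133)/(1012+678) = 396/1690 = 0.2343.
SE = √(0.179414 × 0.00246307) = 0.0210.
z = (0.2599 − 0.1962)/0.0210 = 0.0637/0.0210 = 3.03.
p-value = P(Z < 3.031) ≈ 0.9988. With α = 0.025, fail to reject H₀.

z = 3.03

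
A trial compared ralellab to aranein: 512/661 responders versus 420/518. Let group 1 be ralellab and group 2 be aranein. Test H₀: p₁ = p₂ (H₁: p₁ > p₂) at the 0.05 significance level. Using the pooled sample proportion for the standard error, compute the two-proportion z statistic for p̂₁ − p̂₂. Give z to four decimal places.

p̂₁ = 512/661 ≈ 0.774584, p̂₂ = 420/518 ≈ 0.810811.
Pooled p̂ = (512+420)/(661+518) = 932/1179 = 0.790500.
SE = √(p̂(1−p̂)(1/n₁+1/n₂)) = √(0.790500·0.209500·0.00344336) = √(0.000570253) = 0.023880.
z = (0.774584 − 0.810811)/0.023880 = -0.036227/0.023880 = -1.5170.
p-value = P(Z > -1.517) ≈ 0.9354; since p > α = 0.05, fail to reject H₀.

z = -1.5170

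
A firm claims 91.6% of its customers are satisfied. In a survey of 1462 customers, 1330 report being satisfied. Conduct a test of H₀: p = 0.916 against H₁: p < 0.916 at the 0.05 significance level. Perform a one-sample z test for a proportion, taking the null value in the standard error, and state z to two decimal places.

p̂ = 1330/1462 = 0.90971.
Under H₀, SE = √(0.916·0.084/1462) = √(5.26293e-05) = 0.00725.
z = (0.90971 − 0.916)/0.00725 = -0.00629/0.00725 = -0.87.
p-value = P(Z < -0.867) ≈ 0.1931, so at α = 0.05 we fail to reject H₀.

z = -0.87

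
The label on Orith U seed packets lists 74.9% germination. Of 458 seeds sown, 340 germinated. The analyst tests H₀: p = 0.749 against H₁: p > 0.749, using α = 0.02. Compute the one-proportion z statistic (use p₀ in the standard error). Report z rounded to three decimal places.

z = -0.328

p̂ = 340/458 ≈ 0.74236.
SE = √(p₀(1−p₀)/n) = √(0.188/458) = 0.02026.
z = (0.74236 − 0.749)/0.02026 = -0.00664/0.02026 = -0.328.
p-value = P(Z > -0.328) ≈ 0.6285, so at α = 0.02 we fail to reject H₀.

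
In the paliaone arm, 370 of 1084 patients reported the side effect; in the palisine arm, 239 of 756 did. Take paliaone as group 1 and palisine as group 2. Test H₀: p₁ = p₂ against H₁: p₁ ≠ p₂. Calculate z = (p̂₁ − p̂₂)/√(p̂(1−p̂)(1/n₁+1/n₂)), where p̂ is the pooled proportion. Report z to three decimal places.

p̂₁ = 370/1084 = 0.34133, p̂₂ = 239/756 = 0.31614.
Pooled p̂ = (370+239)/(1084+756) = 609/1840 = 0.33098.
SE = √(0.221432 × 0.00224526) = 0.02230.
z = (0.34133 − 0.31614)/0.02230 = 0.02519/0.02230 = 1.130.

z = 1.130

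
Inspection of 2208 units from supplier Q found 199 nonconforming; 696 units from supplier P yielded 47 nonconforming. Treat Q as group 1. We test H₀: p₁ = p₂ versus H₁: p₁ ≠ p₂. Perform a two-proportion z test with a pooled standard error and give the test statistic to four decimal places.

p̂₁ = 199/2208 = 0.0901268, p̂₂ = 47/696 = 0.0675287.
Pooled p̂ = (199+47)/(2208+696) = 246/2904 = 0.0847107.
SE = √(0.0775348 × 0.00188968) = 0.0121044.
z = (0.0901268 − 0.0675287)/0.0121044 = 0.0225981/0.0121044 = 1.8669.
Two-sided p-value ≈ 2·Φ(−1.867) = 0.0619.

z = 1.8669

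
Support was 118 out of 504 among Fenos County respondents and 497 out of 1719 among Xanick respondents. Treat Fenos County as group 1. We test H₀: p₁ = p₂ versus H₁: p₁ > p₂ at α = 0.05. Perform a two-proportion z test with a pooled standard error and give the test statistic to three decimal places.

p̂₁ = 118/504 ≈ 0.23413, p̂₂ = 497/1719 ≈ 0.28912.
Pooled p̂ = (118+497)/(504+1719) = 615/2223 = 0.27665.
SE = √(0.200116 × 0.00256586) = 0.02266.
z = (0.23413 − 0.28912)/0.02266 = -0.05499/0.02266 = -2.427.
p-value = P(Z > -2.427) ≈ 0.9924, so at α = 0.05 we fail to reject H₀.

z = -2.427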